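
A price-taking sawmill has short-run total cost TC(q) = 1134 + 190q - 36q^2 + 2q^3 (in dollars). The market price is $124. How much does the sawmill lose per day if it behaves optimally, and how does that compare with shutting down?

AVC = 190 - 36q + 2q^2 has its minimum $28 at q = 9; price $124 clears that bar, so the firm operates.
MC = 190 - 72q + 6q^2. Setting P = MC and taking the root on the rising branch gives q* = 11.
TR = 124·11 = 1364. TC = 1134 + 396 = 1530. Profit = 1364 − 1530 = -$166.
By producing, the firm covers all variable cost plus $968 of fixed cost; shutting down would lose the full $1134.

Profit = -$166 at q = 11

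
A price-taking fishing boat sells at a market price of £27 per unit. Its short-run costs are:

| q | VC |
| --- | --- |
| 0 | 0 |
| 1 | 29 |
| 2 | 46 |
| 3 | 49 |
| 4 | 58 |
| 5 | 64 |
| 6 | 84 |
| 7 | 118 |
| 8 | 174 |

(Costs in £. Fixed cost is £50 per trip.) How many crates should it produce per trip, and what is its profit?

q = 6; profit = £28

Compute π = P·q − TC at each output: q=0: -50; q=1: -52; q=2: -42; q=3: -18; q=4: 0; q=5: 21; q=6: 28; q=7: 21; q=8: -8.
Profit is maximized at q = 6. AVC there is 84/6 = £14 ≤ P, so producing beats shutting down (which would give -£50).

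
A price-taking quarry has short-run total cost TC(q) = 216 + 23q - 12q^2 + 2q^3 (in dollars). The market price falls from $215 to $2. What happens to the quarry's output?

MC = 23 - 24q + 6q^2; the shutdown threshold is min AVC = $5 (at q = 3).
With P = $215 above the shutdown price, P = MC gives q = 8.
At P = $2 < min AVC = $5, price no longer covers variable cost at any output, so the firm shuts down: q = 0.

Output falls from 8 to 0 (the firm shuts down)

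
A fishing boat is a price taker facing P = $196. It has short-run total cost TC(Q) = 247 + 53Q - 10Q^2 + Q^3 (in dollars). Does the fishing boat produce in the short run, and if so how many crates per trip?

Variable cost is VC = 53Q - 10Q^2 + Q^3, so AVC = VC/Q = 53 - 10Q + Q^2 and MC = dTC/dQ = 53 - 20Q + 3Q^2.
The AVC parabola has its vertex at Q = 10/2 = 5, where AVC = 53 - 10·5 + 5^2 = $28.
P = $196 exceeds min AVC = $28, so the firm stays open.
Solving P = MC: -143 - 20Q + 3Q^2 = 0 ⇒ Q = -13/3 or 11. On the upward-sloping branch, Q* = 11.
Check: AVC at Q = 11 is $64 ≤ P, so revenue covers variable cost.
Profit = P·Q − TC = 196·11 − 951 = $1205.

Produce at Q = 11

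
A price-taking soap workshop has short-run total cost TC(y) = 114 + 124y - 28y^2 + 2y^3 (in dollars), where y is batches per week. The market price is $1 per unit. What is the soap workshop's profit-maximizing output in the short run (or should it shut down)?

Strip out fixed cost: VC = 124y - 28y^2 + 2y^3. Then AVC = 124 - 28y + 2y^2 and MC = 124 - 56y + 6y^2.
AVC is minimized where dAVC/dy = -28 + 4y = 0, at y = 7; min AVC = 124 - 28·7 + 2·7^2 = $26.
Since P = $1 < min AVC = $26, price fails to cover variable cost at any output.
Shutting down limits the loss to fixed cost, $114.

Shut down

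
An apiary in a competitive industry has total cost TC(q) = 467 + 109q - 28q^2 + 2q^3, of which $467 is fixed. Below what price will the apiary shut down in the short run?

Short-run supply begins at min AVC. From VC = 109q - 28q^2 + 2q^3, AVC = 109 - 28q + 2q^2.
dAVC/dq = -28 + 4q = 0 gives q = 7. min AVC = 109 - 28·7 + 2·7^2 = 11.
For P < $11 the firm produces nothing.

$11 per unit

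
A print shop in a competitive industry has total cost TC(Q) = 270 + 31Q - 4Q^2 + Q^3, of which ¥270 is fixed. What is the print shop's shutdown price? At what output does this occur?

The firm shuts down when price falls below the minimum of average variable cost. AVC = VC/Q = 31 - 4Q + Q^2.
At the minimum of AVC, MC = AVC. MC = 31 - 8Q + 3Q^2; setting MC = AVC gives 2Q^2 - 4Q = 0, so Q = 2. min AVC = 27.
For P < ¥27 the firm produces nothing.

¥27 per unit, at Q = 2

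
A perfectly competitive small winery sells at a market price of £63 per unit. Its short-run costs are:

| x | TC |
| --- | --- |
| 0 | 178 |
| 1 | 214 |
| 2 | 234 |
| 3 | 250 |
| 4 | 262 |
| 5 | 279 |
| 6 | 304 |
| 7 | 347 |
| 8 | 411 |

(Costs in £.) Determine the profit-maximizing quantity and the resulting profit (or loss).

x = 7; profit = £94

Compute π = P·x − TC at each output: x=0: -178; x=1: -151; x=2: -108; x=3: -61; x=4: -10; x=5: 36; x=6: 74; x=7: 94; x=8: 93.
Profit is maximized at x = 7. AVC there is 169/7 = £24.14 ≤ P, so producing beats shutting down (which would give -£178).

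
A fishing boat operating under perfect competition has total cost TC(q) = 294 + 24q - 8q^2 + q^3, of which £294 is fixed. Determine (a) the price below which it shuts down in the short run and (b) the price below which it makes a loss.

AVC = 24 - 8q + q^2; minimized at q = 4, giving min AVC = £8. That is the shutdown price.
ATC = 294/q + 24 - 8q + q^2. Setting dATC/dq = −294/q^2 − 8 + 2q = 0 gives q = 7 (since 2·7^3 − 8·7^2 = 294).
min ATC = 294/7 + 24 − 8·7 + 7^2 = £59. That is the break-even price.
For £8 ≤ P < £59 the firm produces at a loss; below £8 it shuts down.

Shutdown price = £8; break-even price = £59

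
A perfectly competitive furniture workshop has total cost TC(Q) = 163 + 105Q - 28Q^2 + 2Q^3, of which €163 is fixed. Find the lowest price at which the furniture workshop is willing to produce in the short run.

€7 per unit

The firm shuts down when price falls below the minimum of average variable cost. AVC = VC/Q = 105 - 28Q + 2Q^2.
dAVC/dQ = -28 + 4Q = 0 gives Q = 7. min AVC = 105 - 28·7 + 2·7^2 = 7.
For P < €7 the firm produces nothing.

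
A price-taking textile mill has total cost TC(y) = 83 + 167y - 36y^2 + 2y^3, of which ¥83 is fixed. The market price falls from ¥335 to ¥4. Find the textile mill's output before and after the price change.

MC = 167 - 72y + 6y^2; the shutdown threshold is min AVC = ¥5 (at y = 9).
With P = ¥335 above the shutdown price, P = MC gives y = 14.
At P = ¥4 < min AVC = ¥5, price no longer covers variable cost at any output, so the firm shuts down: y = 0.

Output falls from 14 to 0 (the firm shuts down)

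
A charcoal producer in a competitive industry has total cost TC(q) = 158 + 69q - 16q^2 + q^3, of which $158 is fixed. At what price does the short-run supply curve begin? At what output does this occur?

Short-run supply begins at min AVC. From VC = 69q - 16q^2 + q^3, AVC = 69 - 16q + q^2.
At the minimum of AVC, MC = AVC. MC = 69 - 32q + 3q^2; setting MC = AVC gives 2q^2 - 16q = 0, so q = 8. min AVC = 5.
The firm shuts down for any P below $5.

$5 per unit, at q = 8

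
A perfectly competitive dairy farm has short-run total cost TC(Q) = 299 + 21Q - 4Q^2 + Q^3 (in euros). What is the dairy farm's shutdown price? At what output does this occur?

The firm shuts down when price falls below the minimum of average variable cost. AVC = VC/Q = 21 - 4Q + Q^2.
dAVC/dQ = -4 + 2Q = 0 gives Q = 2. min AVC = 21 - 4·2 + 2^2 = 17.
So the shutdown price is €17.

€17 per unit, at Q = 2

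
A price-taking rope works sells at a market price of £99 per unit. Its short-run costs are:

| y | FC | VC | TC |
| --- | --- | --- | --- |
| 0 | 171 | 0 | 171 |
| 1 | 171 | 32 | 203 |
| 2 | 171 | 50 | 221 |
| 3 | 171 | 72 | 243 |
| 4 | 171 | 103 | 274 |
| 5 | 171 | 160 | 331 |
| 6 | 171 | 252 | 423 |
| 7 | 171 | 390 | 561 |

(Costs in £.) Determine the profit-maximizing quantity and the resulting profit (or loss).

y = 6; profit = £171

Tabulate TR − TC: y=0: -171; y=1: -104; y=2: -23; y=3: 54; y=4: 122; y=5: 164; y=6: 171; y=7: 132.
Profit is maximized at y = 6. AVC there is 252/6 = £42 ≤ P, so producing beats shutting down (which would give -£171).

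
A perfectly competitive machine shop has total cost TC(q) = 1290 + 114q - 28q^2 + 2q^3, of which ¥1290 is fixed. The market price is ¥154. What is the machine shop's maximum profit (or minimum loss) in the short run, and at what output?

AVC = 114 - 28q + 2q^2 has its minimum ¥16 at q = 7; price ¥154 clears that bar, so the firm operates.
MC = 114 - 56q + 6q^2. Setting P = MC and taking the root on the rising branch gives q* = 10.
TR = 154·10 = 1540. TC = 1290 + 340 = 1630. Profit = 1540 − 1630 = -¥90.
That loss of ¥90 beats the ¥1290 the firm would lose by shutting down; producing recovers ¥1200 of fixed cost.

Profit = -¥90 at q = 10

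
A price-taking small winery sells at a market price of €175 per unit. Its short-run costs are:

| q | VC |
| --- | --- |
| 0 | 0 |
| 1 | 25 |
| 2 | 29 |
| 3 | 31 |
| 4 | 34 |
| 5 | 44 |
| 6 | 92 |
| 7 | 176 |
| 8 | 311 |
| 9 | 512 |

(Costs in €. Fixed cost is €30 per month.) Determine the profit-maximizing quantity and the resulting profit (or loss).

q = 8; profit = €1059

Compute π = P·q − TC at each output: q=0: -30; q=1: 120; q=2: 291; q=3: 464; q=4: 636; q=5: 801; q=6: 928; q=7: 1019; q=8: 1059; q=9: 1033.
Profit is maximized at q = 8. AVC there is 311/8 = €38.88 ≤ P, so producing beats shutting down (which would give -€30).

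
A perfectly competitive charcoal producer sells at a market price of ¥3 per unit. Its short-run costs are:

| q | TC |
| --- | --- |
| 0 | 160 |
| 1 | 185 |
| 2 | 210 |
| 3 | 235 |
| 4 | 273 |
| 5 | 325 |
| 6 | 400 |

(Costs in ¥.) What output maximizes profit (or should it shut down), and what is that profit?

Compute π = P·q − TC at each output: q=0: -160; q=1: -182; q=2: -204; q=3: -226; q=4: -261; q=5: -310; q=6: -382.
Profit is highest at q = 0. Equivalently, the lowest AVC in the table is 25/1 ≈ ¥25 at q = 1, and P = ¥3 falls below it — price never covers variable cost, so the firm shuts down and loses only its fixed cost.

q = 0 (shut down); profit = -¥160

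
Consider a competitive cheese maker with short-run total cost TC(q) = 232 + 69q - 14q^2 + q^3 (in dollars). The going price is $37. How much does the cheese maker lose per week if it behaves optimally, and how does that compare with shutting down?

Profit = -$104 at q = 8

AVC = 69 - 14q + q^2 has its minimum $20 at q = 7; price $37 clears that bar, so the firm operates.
With MC = 69 - 28q + 3q^2, P = MC on the upward-sloping part at q* = 8.
TR = 37·8 = 296. TC = 232 + 168 = 400. Profit = 296 − 400 = -$104.
By producing, the firm covers all variable cost plus $128 of fixed cost; shutting down would lose the full $232.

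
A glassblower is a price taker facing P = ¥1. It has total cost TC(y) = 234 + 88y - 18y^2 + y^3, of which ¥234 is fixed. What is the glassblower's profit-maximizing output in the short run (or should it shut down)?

Shut down

Strip out fixed cost: VC = 88y - 18y^2 + y^3. Then AVC = 88 - 18y + y^2 and MC = 88 - 36y + 3y^2.
The AVC parabola has its vertex at y = 18/2 = 9, where AVC = 88 - 18·9 + 9^2 = ¥7.
P = ¥1 lies below min AVC = ¥7; no output level covers variable cost.
The firm minimizes its loss by shutting down and losing only its fixed cost of ¥234.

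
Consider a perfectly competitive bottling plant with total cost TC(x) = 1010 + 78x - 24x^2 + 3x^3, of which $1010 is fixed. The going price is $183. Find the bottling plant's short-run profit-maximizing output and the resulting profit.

Profit = -$128 at x = 7

AVC = 78 - 24x + 3x^2 has its minimum $30 at x = 4; price $183 clears that bar, so the firm operates.
With MC = 78 - 48x + 9x^2, P = MC on the upward-sloping part at x* = 7.
TR = 183·7 = 1281. TC = 1010 + 399 = 1409. Profit = 1281 − 1409 = -$128.
That loss of $128 beats the $1010 the firm would lose by shutting down; producing recovers $882 of fixed cost.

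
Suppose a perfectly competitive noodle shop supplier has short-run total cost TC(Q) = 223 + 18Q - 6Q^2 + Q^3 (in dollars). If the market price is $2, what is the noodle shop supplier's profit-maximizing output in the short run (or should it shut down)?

From TC, MC = TC'(Q) = 18 - 12Q + 3Q^2 and AVC = VC/Q = 18 - 6Q + Q^2.
AVC hits its minimum where MC = AVC, at Q = 3, giving min AVC = 18 - 6·3 + 3^2 = $9.
With P < min AVC ($2 < $9), every unit sold adds to the loss.
Shutting down limits the loss to fixed cost, $223.

Shut down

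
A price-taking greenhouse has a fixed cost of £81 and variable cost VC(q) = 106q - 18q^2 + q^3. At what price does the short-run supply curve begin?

£25 per unit

Short-run supply begins at min AVC. From VC = 106q - 18q^2 + q^3, AVC = 106 - 18q + q^2.
At the minimum of AVC, MC = AVC. MC = 106 - 36q + 3q^2; setting MC = AVC gives 2q^2 - 18q = 0, so q = 9. min AVC = 25.
So the shutdown price is £25.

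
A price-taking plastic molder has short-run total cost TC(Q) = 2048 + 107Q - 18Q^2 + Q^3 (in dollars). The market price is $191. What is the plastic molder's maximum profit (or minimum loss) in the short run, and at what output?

AVC = 107 - 18Q + Q^2; min AVC = $26 at Q = 9. Since P = $191 ≥ min AVC, the firm produces.
With MC = 107 - 36Q + 3Q^2, P = MC on the upward-sloping part at Q* = 14.
TR = 191·14 = 2674. TC = 2048 + 714 = 2762. Profit = 2674 − 2762 = -$88.
Shutting down would mean losing the fixed cost of $2048, so operating at a loss of $88 is better by $1960.

Profit = -$88 at Q = 14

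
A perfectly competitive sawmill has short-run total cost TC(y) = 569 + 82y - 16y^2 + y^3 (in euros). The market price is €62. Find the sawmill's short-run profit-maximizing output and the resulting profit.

Profit = -€169 at y = 10

AVC = 82 - 16y + y^2 has its minimum €18 at y = 8; price €62 clears that bar, so the firm operates.
With MC = 82 - 32y + 3y^2, P = MC on the upward-sloping part at y* = 10.
TR = 62·10 = 620. TC = 569 + 220 = 789. Profit = 620 − 789 = -€169.
Shutting down would mean losing the fixed cost of €569, so operating at a loss of €169 is better by €400.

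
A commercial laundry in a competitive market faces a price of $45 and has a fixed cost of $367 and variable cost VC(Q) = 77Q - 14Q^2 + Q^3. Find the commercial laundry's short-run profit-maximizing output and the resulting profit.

AVC = 77 - 14Q + Q^2; min AVC = $28 at Q = 7. Since P = $45 ≥ min AVC, the firm produces.
With MC = 77 - 28Q + 3Q^2, P = MC on the upward-sloping part at Q* = 8.
TR = 45·8 = 360. TC = 367 + 232 = 599. Profit = 360 − 599 = -$239.
Shutting down would mean losing the fixed cost of $367, so operating at a loss of $239 is better by $128.

Profit = -$239 at Q = 8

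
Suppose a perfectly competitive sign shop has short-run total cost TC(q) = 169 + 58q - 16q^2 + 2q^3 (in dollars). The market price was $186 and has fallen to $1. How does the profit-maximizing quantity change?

Output falls from 8 to 0 (the firm shuts down)

MC = 58 - 32q + 6q^2; the shutdown threshold is min AVC = $26 (at q = 4).
At P = $186 ≥ min AVC, set P = MC on the rising branch: q = 8.
At P = $1 < min AVC = $26, price no longer covers variable cost at any output, so the firm shuts down: q = 0.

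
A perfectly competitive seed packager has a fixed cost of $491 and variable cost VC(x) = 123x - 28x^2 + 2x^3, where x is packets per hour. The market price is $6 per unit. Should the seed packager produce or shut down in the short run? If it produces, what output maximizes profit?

Variable cost is VC = 123x - 28x^2 + 2x^3, so AVC = VC/x = 123 - 28x + 2x^2 and MC = dTC/dx = 123 - 56x + 6x^2.
The AVC parabola has its vertex at x = 28/4 = 7, where AVC = 123 - 28·7 + 2·7^2 = $25.
With P < min AVC ($6 < $25), every unit sold adds to the loss.
Best response: produce nothing and absorb the $491 fixed cost.

Shut down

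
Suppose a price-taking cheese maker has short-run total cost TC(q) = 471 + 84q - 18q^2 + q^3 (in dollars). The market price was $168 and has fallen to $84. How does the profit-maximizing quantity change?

Output falls from 14 to 12

MC = 84 - 36q + 3q^2; the shutdown threshold is min AVC = $3 (at q = 9).
At P = $168 ≥ min AVC, set P = MC on the rising branch: q = 14.
At P = $84 ≥ min AVC, set P = MC: q = 12. The firm stays open but cuts output.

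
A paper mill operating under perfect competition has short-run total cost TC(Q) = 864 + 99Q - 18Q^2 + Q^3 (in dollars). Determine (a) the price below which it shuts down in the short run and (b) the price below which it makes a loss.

Shutdown price = min AVC. AVC = 99 - 18Q + Q^2, with vertex at Q = 9 and minimum $18.
ATC = 864/Q + 99 - 18Q + Q^2. Setting dATC/dQ = −864/Q^2 − 18 + 2Q = 0 gives Q = 12 (since 2·12^3 − 18·12^2 = 864).
min ATC = 864/12 + 99 − 18·12 + 12^2 = $99. That is the break-even price.
For $18 ≤ P < $99 the firm produces at a loss; below $18 it shuts down.

Shutdown price = $18; break-even price = $99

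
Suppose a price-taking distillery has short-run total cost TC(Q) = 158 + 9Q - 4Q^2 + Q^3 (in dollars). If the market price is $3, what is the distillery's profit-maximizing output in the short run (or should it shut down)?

Strip out fixed cost: VC = 9Q - 4Q^2 + Q^3. Then AVC = 9 - 4Q + Q^2 and MC = 9 - 8Q + 3Q^2.
AVC is minimized where dAVC/dQ = -4 + 2Q = 0, at Q = 2; min AVC = 9 - 4·2 + 2^2 = $5.
Since P = $3 < min AVC = $5, price fails to cover variable cost at any output.
The firm minimizes its loss by shutting down and losing only its fixed cost of $158.

Shut down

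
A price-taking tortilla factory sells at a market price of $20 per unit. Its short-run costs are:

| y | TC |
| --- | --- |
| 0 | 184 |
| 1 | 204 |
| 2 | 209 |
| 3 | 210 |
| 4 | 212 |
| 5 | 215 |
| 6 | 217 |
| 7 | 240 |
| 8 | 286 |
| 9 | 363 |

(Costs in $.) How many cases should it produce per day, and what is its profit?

Compute π = P·y − TC at each output: y=0: -184; y=1: -184; y=2: -169; y=3: -150; y=4: -132; y=5: -115; y=6: -97; y=7: -100; y=8: -126; y=9: -183.
Profit is maximized at y = 6. AVC there is 33/6 = $5.50 ≤ P, so producing beats shutting down (which would give -$184).

y = 6; profit = -$97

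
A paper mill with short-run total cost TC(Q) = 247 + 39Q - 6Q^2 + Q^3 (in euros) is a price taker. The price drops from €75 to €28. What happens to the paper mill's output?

AVC = 39 - 6Q + Q^2, minimized at Q = 3 where min AVC = €30. MC = 39 - 12Q + 3Q^2.
At P = €75 ≥ min AVC, set P = MC on the rising branch: Q = 6.
At P = €28 < min AVC = €30, price no longer covers variable cost at any output, so the firm shuts down: Q = 0.

Output falls from 6 to 0 (the firm shuts down)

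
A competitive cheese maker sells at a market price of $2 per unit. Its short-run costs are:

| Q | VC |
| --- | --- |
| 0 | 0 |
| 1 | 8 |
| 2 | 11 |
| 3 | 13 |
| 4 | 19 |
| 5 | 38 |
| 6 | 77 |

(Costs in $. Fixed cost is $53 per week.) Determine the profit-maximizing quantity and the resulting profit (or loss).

Q = 0 (shut down); profit = -$53

Tabulate TR − TC: Q=0: -53; Q=1: -59; Q=2: -60; Q=3: -60; Q=4: -64; Q=5: -81; Q=6: -118.
Profit is highest at Q = 0. Equivalently, the lowest AVC in the table is 13/3 ≈ $4.33 at Q = 3, and P = $2 falls below it — price never covers variable cost, so the firm shuts down and loses only its fixed cost.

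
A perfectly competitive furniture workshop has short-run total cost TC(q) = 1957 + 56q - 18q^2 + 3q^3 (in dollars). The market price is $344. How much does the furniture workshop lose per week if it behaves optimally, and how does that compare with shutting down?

Profit = -$37 at q = 8

AVC = 56 - 18q + 3q^2 has its minimum $29 at q = 3; price $344 clears that bar, so the firm operates.
MC = 56 - 36q + 9q^2. Setting P = MC and taking the root on the rising branch gives q* = 8.
TR = 344·8 = 2752. TC = 1957 + 832 = 2789. Profit = 2752 − 2789 = -$37.
Shutting down would mean losing the fixed cost of $1957, so operating at a loss of $37 is better by $1920.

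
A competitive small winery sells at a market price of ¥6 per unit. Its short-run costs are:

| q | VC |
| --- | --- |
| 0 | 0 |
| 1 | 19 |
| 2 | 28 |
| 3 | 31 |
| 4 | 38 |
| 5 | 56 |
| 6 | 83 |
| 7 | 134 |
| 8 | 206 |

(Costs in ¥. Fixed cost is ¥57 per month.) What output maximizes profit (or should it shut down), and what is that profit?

Compute π = P·q − TC at each output: q=0: -57; q=1: -70; q=2: -73; q=3: -70; q=4: -71; q=5: -83; q=6: -104; q=7: -149; q=8: -215.
Profit is highest at q = 0. Equivalently, the lowest AVC in the table is 38/4 ≈ ¥9.50 at q = 4, and P = ¥6 falls below it — price never covers variable cost, so the firm shuts down and loses only its fixed cost.

q = 0 (shut down); profit = -¥57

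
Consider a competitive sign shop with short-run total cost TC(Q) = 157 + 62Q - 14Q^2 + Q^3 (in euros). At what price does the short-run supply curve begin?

Short-run supply begins at min AVC. From VC = 62Q - 14Q^2 + Q^3, AVC = 62 - 14Q + Q^2.
At the minimum of AVC, MC = AVC. MC = 62 - 28Q + 3Q^2; setting MC = AVC gives 2Q^2 - 14Q = 0, so Q = 7. min AVC = 13.
For P < €13 the firm produces nothing.

€13 per unit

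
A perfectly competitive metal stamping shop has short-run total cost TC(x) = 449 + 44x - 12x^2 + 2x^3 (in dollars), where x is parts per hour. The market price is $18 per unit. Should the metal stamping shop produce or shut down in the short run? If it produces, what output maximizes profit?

Variable cost is VC = 44x - 12x^2 + 2x^3, so AVC = VC/x = 44 - 12x + 2x^2 and MC = dTC/dx = 44 - 24x + 6x^2.
AVC is minimized where dAVC/dx = -12 + 4x = 0, at x = 3; min AVC = 44 - 12·3 + 2·3^2 = $26.
With P < min AVC ($18 < $26), every unit sold adds to the loss.
Shutting down limits the loss to fixed cost, $449.

Shut down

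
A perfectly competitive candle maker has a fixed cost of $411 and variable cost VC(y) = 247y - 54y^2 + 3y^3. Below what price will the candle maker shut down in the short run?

Short-run supply begins at min AVC. From VC = 247y - 54y^2 + 3y^3, AVC = 247 - 54y + 3y^2.
dAVC/dy = -54 + 6y = 0 gives y = 9. min AVC = 247 - 54·9 + 3·9^2 = 4.
For P < $4 the firm produces nothing.

$4 per unit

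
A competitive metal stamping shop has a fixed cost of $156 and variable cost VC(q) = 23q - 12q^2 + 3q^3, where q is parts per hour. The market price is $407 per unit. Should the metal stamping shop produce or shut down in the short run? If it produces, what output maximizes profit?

Produce at q = 8

Variable cost is VC = 23q - 12q^2 + 3q^3, so AVC = VC/q = 23 - 12q + 3q^2 and MC = dTC/dq = 23 - 24q + 9q^2.
AVC is minimized where dAVC/dq = -12 + 6q = 0, at q = 2; min AVC = 23 - 12·2 + 3·2^2 = $11.
Since P = $407 ≥ min AVC = $11, price covers variable cost and the firm should produce.
P = MC gives -384 - 24q + 9q^2 = 0, with roots -16/3 and 8. Take the larger (rising MC): q* = 8.
Check: AVC at q = 8 is $119 ≤ P, so revenue covers variable cost.
Profit = P·q − TC = 407·8 − 1108 = $2148.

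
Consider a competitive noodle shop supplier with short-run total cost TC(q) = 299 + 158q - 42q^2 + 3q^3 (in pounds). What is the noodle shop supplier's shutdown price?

Short-run supply begins at min AVC. From VC = 158q - 42q^2 + 3q^3, AVC = 158 - 42q + 3q^2.
dAVC/dq = -42 + 6q = 0 gives q = 7. min AVC = 158 - 42·7 + 3·7^2 = 11.
For P < £11 the firm produces nothing.

£11 per unit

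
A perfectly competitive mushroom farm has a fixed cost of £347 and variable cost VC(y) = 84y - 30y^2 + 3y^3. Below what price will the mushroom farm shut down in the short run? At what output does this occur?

£9 per unit, at y = 5

Short-run supply begins at min AVC. From VC = 84y - 30y^2 + 3y^3, AVC = 84 - 30y + 3y^2.
At the minimum of AVC, MC = AVC. MC = 84 - 60y + 9y^2; setting MC = AVC gives 6y^2 - 30y = 0, so y = 5. min AVC = 9.
The firm shuts down for any P below £9.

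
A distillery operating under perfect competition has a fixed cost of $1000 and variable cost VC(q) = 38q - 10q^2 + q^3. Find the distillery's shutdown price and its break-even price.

Shutdown price = $13; break-even price = $138

AVC = 38 - 10q + q^2; minimized at q = 5, giving min AVC = $13. That is the shutdown price.
ATC = 1000/q + 38 - 10q + q^2. Setting dATC/dq = −1000/q^2 − 10 + 2q = 0 gives q = 10 (since 2·10^3 − 10·10^2 = 1000).
min ATC = 1000/10 + 38 − 10·10 + 10^2 = $138. That is the break-even price.
Between these two prices the firm operates at a loss; above $138 it earns a profit.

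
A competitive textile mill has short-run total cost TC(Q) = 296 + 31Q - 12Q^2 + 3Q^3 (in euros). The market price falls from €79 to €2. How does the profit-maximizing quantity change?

MC = 31 - 24Q + 9Q^2; the shutdown threshold is min AVC = €19 (at Q = 2).
With P = €79 above the shutdown price, P = MC gives Q = 4.
At P = €2 < min AVC = €19, price no longer covers variable cost at any output, so the firm shuts down: Q = 0.

Output falls from 4 to 0 (the firm shuts down)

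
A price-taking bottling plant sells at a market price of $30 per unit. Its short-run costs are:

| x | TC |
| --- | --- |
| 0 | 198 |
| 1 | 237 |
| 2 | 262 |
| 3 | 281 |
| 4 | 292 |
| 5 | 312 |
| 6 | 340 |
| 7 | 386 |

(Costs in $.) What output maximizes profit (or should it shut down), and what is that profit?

Profit at each row (π = 30x − TC): x=0: -198; x=1: -207; x=2: -202; x=3: -191; x=4: -172; x=5: -162; x=6: -160; x=7: -176.
Profit is maximized at x = 6. AVC there is 142/6 = $23.67 ≤ P, so producing beats shutting down (which would give -$198).

x = 6; profit = -$160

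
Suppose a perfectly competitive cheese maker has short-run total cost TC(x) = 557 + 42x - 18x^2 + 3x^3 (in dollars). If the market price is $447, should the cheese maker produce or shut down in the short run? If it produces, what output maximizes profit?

Produce at x = 9

Variable cost is VC = 42x - 18x^2 + 3x^3, so AVC = VC/x = 42 - 18x + 3x^2 and MC = dTC/dx = 42 - 36x + 9x^2.
The AVC parabola has its vertex at x = 18/6 = 3, where AVC = 42 - 18·3 + 3·3^2 = $15.
Because $447 ≥ $15, revenue can cover variable cost; the firm operates.
P = MC gives -405 - 36x + 9x^2 = 0, with roots -5 and 9. Take the larger (rising MC): x* = 9.
Check: AVC at x = 9 is $123 ≤ P, so revenue covers variable cost.
Profit = P·x − TC = 447·9 − 1664 = $2359.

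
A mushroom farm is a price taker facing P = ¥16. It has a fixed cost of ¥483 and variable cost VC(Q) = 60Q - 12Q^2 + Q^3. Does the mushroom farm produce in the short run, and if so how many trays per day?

Shut down

From TC, MC = TC'(Q) = 60 - 24Q + 3Q^2 and AVC = VC/Q = 60 - 12Q + Q^2.
The AVC parabola has its vertex at Q = 12/2 = 6, where AVC = 60 - 12·6 + 6^2 = ¥24.
P = ¥16 lies below min AVC = ¥24; no output level covers variable cost.
The firm minimizes its loss by shutting down and losing only its fixed cost of ¥483.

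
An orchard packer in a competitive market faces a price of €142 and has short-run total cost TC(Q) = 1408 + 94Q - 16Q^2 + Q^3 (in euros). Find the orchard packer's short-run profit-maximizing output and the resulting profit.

Profit = -€256 at Q = 12

AVC = 94 - 16Q + Q^2 has its minimum €30 at Q = 8; price €142 clears that bar, so the firm operates.
With MC = 94 - 32Q + 3Q^2, P = MC on the upward-sloping part at Q* = 12.
TR = 142·12 = 1704. TC = 1408 + 552 = 1960. Profit = 1704 − 1960 = -€256.
That loss of €256 beats the €1408 the firm would lose by shutting down; producing recovers €1152 of fixed cost.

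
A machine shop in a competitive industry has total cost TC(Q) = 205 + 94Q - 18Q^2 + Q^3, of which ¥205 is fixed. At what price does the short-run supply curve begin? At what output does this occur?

¥13 per unit, at Q = 9

The shutdown price is the minimum of AVC. VC = 94Q - 18Q^2 + Q^3, so AVC = 94 - 18Q + Q^2.
dAVC/dQ = -18 + 2Q = 0 gives Q = 9. min AVC = 94 - 18·9 + 9^2 = 13.
For P < ¥13 the firm produces nothing.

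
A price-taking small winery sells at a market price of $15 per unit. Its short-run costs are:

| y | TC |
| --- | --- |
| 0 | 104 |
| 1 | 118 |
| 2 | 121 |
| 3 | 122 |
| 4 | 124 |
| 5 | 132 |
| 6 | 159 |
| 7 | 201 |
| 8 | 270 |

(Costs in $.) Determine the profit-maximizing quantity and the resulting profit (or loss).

y = 5; profit = -$57

Compute π = P·y − TC at each output: y=0: -104; y=1: -103; y=2: -91; y=3: -77; y=4: -64; y=5: -57; y=6: -69; y=7: -96; y=8: -150.
Profit is maximized at y = 5. AVC there is 28/5 = $5.60 ≤ P, so producing beats shutting down (which would give -$104).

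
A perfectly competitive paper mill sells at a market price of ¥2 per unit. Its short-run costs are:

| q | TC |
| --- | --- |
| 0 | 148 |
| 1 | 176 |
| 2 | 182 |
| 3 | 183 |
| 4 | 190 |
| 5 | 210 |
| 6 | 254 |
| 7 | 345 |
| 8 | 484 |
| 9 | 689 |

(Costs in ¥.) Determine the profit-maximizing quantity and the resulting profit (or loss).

Tabulate TR − TC: q=0: -148; q=1: -174; q=2: -178; q=3: -177; q=4: -182; q=5: -200; q=6: -242; q=7: -331; q=8: -468; q=9: -671.
Profit is highest at q = 0. Equivalently, the lowest AVC in the table is 42/4 ≈ ¥10.50 at q = 4, and P = ¥2 falls below it — price never covers variable cost, so the firm shuts down and loses only its fixed cost.

q = 0 (shut down); profit = -¥148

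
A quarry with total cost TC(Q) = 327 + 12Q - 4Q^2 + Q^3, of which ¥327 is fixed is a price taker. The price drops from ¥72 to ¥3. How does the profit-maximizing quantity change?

Output falls from 6 to 0 (the firm shuts down)

MC = 12 - 8Q + 3Q^2; the shutdown threshold is min AVC = ¥8 (at Q = 2).
With P = ¥72 above the shutdown price, P = MC gives Q = 6.
At P = ¥3 < min AVC = ¥8, price no longer covers variable cost at any output, so the firm shuts down: Q = 0.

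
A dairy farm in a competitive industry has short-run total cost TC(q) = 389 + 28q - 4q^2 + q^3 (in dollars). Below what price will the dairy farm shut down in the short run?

Short-run supply begins at min AVC. From VC = 28q - 4q^2 + q^3, AVC = 28 - 4q + q^2.
dAVC/dq = -4 + 2q = 0 gives q = 2. min AVC = 28 - 4·2 + 2^2 = 24.
For P < $24 the firm produces nothing.

$24 per unit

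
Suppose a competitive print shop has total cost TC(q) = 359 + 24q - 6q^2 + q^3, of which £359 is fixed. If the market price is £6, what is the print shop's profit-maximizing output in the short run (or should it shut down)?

From TC, MC = TC'(q) = 24 - 12q + 3q^2 and AVC = VC/q = 24 - 6q + q^2.
The AVC parabola has its vertex at q = 6/2 = 3, where AVC = 24 - 6·3 + 3^2 = £15.
P = £6 lies below min AVC = £15; no output level covers variable cost.
The firm minimizes its loss by shutting down and losing only its fixed cost of £359.

Shut down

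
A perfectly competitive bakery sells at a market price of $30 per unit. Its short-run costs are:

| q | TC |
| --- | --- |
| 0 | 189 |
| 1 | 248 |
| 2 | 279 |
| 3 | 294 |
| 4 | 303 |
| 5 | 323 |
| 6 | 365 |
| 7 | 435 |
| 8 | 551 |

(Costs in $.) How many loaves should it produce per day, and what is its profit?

Compute π = P·q − TC at each output: q=0: -189; q=1: -218; q=2: -219; q=3: -204; q=4: -183; q=5: -173; q=6: -185; q=7: -225; q=8: -311.
Profit is maximized at q = 5. AVC there is 134/5 = $26.80 ≤ P, so producing beats shutting down (which would give -$189).

q = 5; profit = -$173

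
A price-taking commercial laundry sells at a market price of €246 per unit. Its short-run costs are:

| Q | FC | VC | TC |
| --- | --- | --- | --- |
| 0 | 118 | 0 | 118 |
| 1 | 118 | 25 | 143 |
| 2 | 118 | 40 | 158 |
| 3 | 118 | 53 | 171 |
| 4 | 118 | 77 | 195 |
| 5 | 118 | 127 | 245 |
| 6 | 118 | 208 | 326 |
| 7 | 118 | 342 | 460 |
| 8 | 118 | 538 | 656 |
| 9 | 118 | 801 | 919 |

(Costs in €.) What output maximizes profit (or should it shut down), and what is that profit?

Q = 8; profit = €1312

Profit at each row (π = 246Q − TC): Q=0: -118; Q=1: 103; Q=2: 334; Q=3: 567; Q=4: 789; Q=5: 985; Q=6: 1150; Q=7: 1262; Q=8: 1312; Q=9: 1295.
Profit is maximized at Q = 8. AVC there is 538/8 = €67.25 ≤ P, so producing beats shutting down (which would give -€118).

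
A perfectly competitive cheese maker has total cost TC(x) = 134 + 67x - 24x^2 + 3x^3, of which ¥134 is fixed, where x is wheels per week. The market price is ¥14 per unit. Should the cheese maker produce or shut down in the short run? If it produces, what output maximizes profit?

Shut down

Variable cost is VC = 67x - 24x^2 + 3x^3, so AVC = VC/x = 67 - 24x + 3x^2 and MC = dTC/dx = 67 - 48x + 9x^2.
The AVC parabola has its vertex at x = 24/6 = 4, where AVC = 67 - 24·4 + 3·4^2 = ¥19.
Since P = ¥14 < min AVC = ¥19, price fails to cover variable cost at any output.
Best response: produce nothing and absorb the ¥134 fixed cost.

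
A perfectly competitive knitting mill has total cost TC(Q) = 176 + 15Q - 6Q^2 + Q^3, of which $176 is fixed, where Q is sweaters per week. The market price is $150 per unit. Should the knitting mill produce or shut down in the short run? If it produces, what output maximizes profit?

Produce at Q = 9

Strip out fixed cost: VC = 15Q - 6Q^2 + Q^3. Then AVC = 15 - 6Q + Q^2 and MC = 15 - 12Q + 3Q^2.
The AVC parabola has its vertex at Q = 6/2 = 3, where AVC = 15 - 6·3 + 3^2 = $6.
Since P = $150 ≥ min AVC = $6, price covers variable cost and the firm should produce.
P = MC gives -135 - 12Q + 3Q^2 = 0, with roots -5 and 9. Take the larger (rising MC): Q* = 9.
Check: AVC at Q = 9 is $42 ≤ P, so revenue covers variable cost.
Profit = P·Q − TC = 150·9 − 554 = $796.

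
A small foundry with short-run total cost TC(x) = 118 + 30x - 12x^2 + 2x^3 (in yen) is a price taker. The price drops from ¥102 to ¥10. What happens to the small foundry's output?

AVC = 30 - 12x + 2x^2, minimized at x = 3 where min AVC = ¥12. MC = 30 - 24x + 6x^2.
At P = ¥102 ≥ min AVC, set P = MC on the rising branch: x = 6.
At P = ¥10 < min AVC = ¥12, price no longer covers variable cost at any output, so the firm shuts down: x = 0.

Output falls from 6 to 0 (the firm shuts down)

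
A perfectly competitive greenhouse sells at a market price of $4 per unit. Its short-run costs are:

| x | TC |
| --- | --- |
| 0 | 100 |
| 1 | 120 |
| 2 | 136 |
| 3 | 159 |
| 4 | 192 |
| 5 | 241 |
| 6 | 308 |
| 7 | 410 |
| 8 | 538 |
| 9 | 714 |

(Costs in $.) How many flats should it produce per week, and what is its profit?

Profit at each row (π = 4x − TC): x=0: -100; x=1: -116; x=2: -128; x=3: -147; x=4: -176; x=5: -221; x=6: -284; x=7: -382; x=8: -506; x=9: -678.
Profit is highest at x = 0. Equivalently, the lowest AVC in the table is 36/2 ≈ $18 at x = 2, and P = $4 falls below it — price never covers variable cost, so the firm shuts down and loses only its fixed cost.

x = 0 (shut down); profit = -$100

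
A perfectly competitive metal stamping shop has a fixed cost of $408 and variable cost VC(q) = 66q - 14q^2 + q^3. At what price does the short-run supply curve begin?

$17 per unit

The shutdown price is the minimum of AVC. VC = 66q - 14q^2 + q^3, so AVC = 66 - 14q + q^2.
dAVC/dq = -14 + 2q = 0 gives q = 7. min AVC = 66 - 14·7 + 7^2 = 17.
For P < $17 the firm produces nothing.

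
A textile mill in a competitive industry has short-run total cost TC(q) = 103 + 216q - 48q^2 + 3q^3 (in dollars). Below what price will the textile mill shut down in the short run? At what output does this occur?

$24 per unit, at q = 8

Short-run supply begins at min AVC. From VC = 216q - 48q^2 + 3q^3, AVC = 216 - 48q + 3q^2.
At the minimum of AVC, MC = AVC. MC = 216 - 96q + 9q^2; setting MC = AVC gives 6q^2 - 48q = 0, so q = 8. min AVC = 24.
The firm shuts down for any P below $24.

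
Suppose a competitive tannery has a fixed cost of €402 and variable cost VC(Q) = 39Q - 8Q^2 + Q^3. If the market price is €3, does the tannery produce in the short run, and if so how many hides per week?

From TC, MC = TC'(Q) = 39 - 16Q + 3Q^2 and AVC = VC/Q = 39 - 8Q + Q^2.
The AVC parabola has its vertex at Q = 8/2 = 4, where AVC = 39 - 8·4 + 4^2 = €23.
With P < min AVC (€3 < €23), every unit sold adds to the loss.
Shutting down limits the loss to fixed cost, €402.

Shut down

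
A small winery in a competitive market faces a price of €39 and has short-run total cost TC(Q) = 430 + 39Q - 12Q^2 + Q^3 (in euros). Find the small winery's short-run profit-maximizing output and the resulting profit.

Profit = -€174 at Q = 8

AVC = 39 - 12Q + Q^2 has its minimum €3 at Q = 6; price €39 clears that bar, so the firm operates.
MC = 39 - 24Q + 3Q^2. Setting P = MC and taking the root on the rising branch gives Q* = 8.
TR = 39·8 = 312. TC = 430 + 56 = 486. Profit = 312 − 486 = -€174.
Shutting down would mean losing the fixed cost of €430, so operating at a loss of €174 is better by €256.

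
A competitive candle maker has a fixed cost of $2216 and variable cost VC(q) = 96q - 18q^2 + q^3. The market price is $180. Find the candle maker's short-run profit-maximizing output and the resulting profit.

Profit = -$256 at q = 14

AVC = 96 - 18q + q^2 has its minimum $15 at q = 9; price $180 clears that bar, so the firm operates.
With MC = 96 - 36q + 3q^2, P = MC on the upward-sloping part at q* = 14.
TR = 180·14 = 2520. TC = 2216 + 560 = 2776. Profit = 2520 − 2776 = -$256.
By producing, the firm covers all variable cost plus $1960 of fixed cost; shutting down would lose the full $2216.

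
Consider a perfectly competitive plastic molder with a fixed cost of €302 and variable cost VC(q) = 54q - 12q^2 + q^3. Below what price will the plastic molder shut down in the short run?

The shutdown price is the minimum of AVC. VC = 54q - 12q^2 + q^3, so AVC = 54 - 12q + q^2.
At the minimum of AVC, MC = AVC. MC = 54 - 24q + 3q^2; setting MC = AVC gives 2q^2 - 12q = 0, so q = 6. min AVC = 18.
So the shutdown price is €18.

€18 per unit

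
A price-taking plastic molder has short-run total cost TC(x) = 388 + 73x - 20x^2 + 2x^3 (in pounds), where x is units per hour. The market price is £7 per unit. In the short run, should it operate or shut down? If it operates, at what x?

From TC, MC = TC'(x) = 73 - 40x + 6x^2 and AVC = VC/x = 73 - 20x + 2x^2.
AVC hits its minimum where MC = AVC, at x = 5, giving min AVC = 73 - 20·5 + 2·5^2 = £23.
Since P = £7 < min AVC = £23, price fails to cover variable cost at any output.
Best response: produce nothing and absorb the £388 fixed cost.

Shut down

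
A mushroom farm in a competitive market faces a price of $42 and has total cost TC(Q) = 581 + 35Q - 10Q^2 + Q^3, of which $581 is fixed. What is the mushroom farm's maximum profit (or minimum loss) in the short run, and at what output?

AVC = 35 - 10Q + Q^2; min AVC = $10 at Q = 5. Since P = $42 ≥ min AVC, the firm produces.
With MC = 35 - 20Q + 3Q^2, P = MC on the upward-sloping part at Q* = 7.
TR = 42·7 = 294. TC = 581 + 98 = 679. Profit = 294 − 679 = -$385.
That loss of $385 beats the $581 the firm would lose by shutting down; producing recovers $196 of fixed cost.

Profit = -$385 at Q = 7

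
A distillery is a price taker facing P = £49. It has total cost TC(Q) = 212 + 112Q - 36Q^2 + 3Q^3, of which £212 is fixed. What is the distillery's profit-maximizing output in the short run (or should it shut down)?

Produce at Q = 7

Strip out fixed cost: VC = 112Q - 36Q^2 + 3Q^3. Then AVC = 112 - 36Q + 3Q^2 and MC = 112 - 72Q + 9Q^2.
The AVC parabola has its vertex at Q = 36/6 = 6, where AVC = 112 - 36·6 + 3·6^2 = £4.
Since P = £49 ≥ min AVC = £4, price covers variable cost and the firm should produce.
P = MC gives 63 - 72Q + 9Q^2 = 0, with roots 1 and 7. Take the larger (rising MC): Q* = 7.
Check: AVC at Q = 7 is £7 ≤ P, so revenue covers variable cost.
Profit = P·Q − TC = 49·7 − 261 = £82.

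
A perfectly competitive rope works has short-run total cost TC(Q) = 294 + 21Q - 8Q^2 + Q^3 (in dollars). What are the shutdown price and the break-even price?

AVC = 21 - 8Q + Q^2; minimized at Q = 4, giving min AVC = $5. That is the shutdown price.
ATC = 294/Q + 21 - 8Q + Q^2. Setting dATC/dQ = −294/Q^2 − 8 + 2Q = 0 gives Q = 7 (since 2·7^3 − 8·7^2 = 294).
min ATC = 294/7 + 21 − 8·7 + 7^2 = $56. That is the break-even price.
For $5 ≤ P < $56 the firm produces at a loss; below $5 it shuts down.

Shutdown price = $5; break-even price = $56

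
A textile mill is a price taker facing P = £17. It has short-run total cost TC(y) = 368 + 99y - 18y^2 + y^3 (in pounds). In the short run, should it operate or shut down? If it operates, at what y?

Shut down

Variable cost is VC = 99y - 18y^2 + y^3, so AVC = VC/y = 99 - 18y + y^2 and MC = dTC/dy = 99 - 36y + 3y^2.
AVC hits its minimum where MC = AVC, at y = 9, giving min AVC = 99 - 18·9 + 9^2 = £18.
Since P = £17 < min AVC = £18, price fails to cover variable cost at any output.
Best response: produce nothing and absorb the £368 fixed cost.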